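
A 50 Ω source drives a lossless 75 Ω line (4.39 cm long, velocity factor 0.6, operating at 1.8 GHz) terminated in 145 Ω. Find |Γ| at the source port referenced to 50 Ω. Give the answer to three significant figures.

|Γ| ≈ 0.461

λ = v/f = 0.6·c / 1.8 GHz = 0.1 m
βl = 2π·l/λ = 2π × 0.439 = 158°
tan(βl) = -0.403
Z_in = Z_0·(Z_L + jZ_0·tanβl)/(Z_0 + jZ_L·tanβl) = 105 + j51.5 Ω
Γ_s = (Z_in − Z_s)/(Z_in + Z_s) = (54.9 + j51.5)/(155 + j51.5), |Γ_s| = 0.461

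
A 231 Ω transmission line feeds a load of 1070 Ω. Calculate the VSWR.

VSWR ≈ 4.63

Γ = (1070 − 231)/(1070 + 231) = 0.645
VSWR = (1 + 0.645)/(1 − 0.645)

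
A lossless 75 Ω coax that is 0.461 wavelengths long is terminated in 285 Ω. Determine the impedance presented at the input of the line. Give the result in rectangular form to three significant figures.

Z_in ≈ 159 + j132 Ω

βl = 2π × 0.461 = 166°
tan(βl) = tan(166°) = -0.25
Z_in = Z_0·(Z_L + jZ_0·tanβl)/(Z_0 + jZ_L·tanβl)
     = 75·(285 − j18.8)/(75 − j71.3)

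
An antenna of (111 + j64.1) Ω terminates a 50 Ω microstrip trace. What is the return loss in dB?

Γ = (61 + j64.1)/(161 + j64.1), |Γ| = 0.511
RL = −20·log₁₀|Γ| = −20·log₁₀(0.511)

RL ≈ 5.84 dB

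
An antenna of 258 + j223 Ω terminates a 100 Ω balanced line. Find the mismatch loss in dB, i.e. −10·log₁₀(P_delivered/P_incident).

mismatch loss ≈ 2.36 dB

Γ = (158 + j223)/(358 + j223), |Γ| = 0.648
|Γ|² = 0.42, so P_del/P_inc = 1 − |Γ|² = 0.58
ML = −10·log₁₀(1 − |Γ|²)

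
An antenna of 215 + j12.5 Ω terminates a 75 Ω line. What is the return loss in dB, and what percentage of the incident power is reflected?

Γ = (140 + j12.5)/(290 + j12.5), |Γ| = 0.484
RL = −20·log₁₀(0.484) = 6.3 dB
P_refl/P_inc = |Γ|² = 0.234

RL ≈ 6.3 dB; 23.4% of incident power reflected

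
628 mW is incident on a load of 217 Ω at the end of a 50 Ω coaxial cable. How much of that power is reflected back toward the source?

Γ = (217 − 50)/(217 + 50) = 0.625
|Γ|² = 0.391
P_refl = |Γ|²·P_inc = 246 mW, P_del = (1 − |Γ|²)·P_inc = 382 mW

P_reflected ≈ 246 mW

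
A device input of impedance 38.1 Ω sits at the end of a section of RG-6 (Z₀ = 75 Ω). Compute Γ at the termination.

Γ = -0.326

Γ = (Z_L − Z_0)/(Z_L + Z_0) = (38.1 − 75)/(38.1 + 75) = -36.9/113.1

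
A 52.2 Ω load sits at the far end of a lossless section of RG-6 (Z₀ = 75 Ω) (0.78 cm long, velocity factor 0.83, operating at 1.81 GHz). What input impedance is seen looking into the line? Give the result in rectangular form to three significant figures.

λ = v/f = 0.83·c / 1.81 GHz = 0.138 m
βl = 2π·l/λ = 2π × 0.0567 = 20.4°
tan(βl) = tan(20.4°) = 0.372
Z_in = Z_0·(Z_L + jZ_0·tanβl)/(Z_0 + jZ_L·tanβl)
     = 75·(52.2 + j27.9)/(75 + j19.4)

Z_in ≈ 55.7 + j13.5 Ω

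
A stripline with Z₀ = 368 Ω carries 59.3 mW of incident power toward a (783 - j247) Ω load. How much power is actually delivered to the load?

|Γ| = |(415 − j247)/(1151 − j247)| = 0.41
|Γ|² = 0.168
P_refl = |Γ|²·P_inc = 9.98 mW, P_del = (1 − |Γ|²)·P_inc = 49.3 mW

P_delivered ≈ 49.3 mW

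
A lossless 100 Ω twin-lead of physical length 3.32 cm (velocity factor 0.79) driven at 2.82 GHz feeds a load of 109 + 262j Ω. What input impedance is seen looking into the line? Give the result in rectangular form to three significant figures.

λ = v/f = 0.79·c / 2.82 GHz = 0.084 m
βl = 2π·l/λ = 2π × 0.395 = 142°
tan(βl) = tan(142°) = -0.775
Z_in = Z_0·(Z_L + jZ_0·tanβl)/(Z_0 + jZ_L·tanβl)
     = 100·(109 + j184)/(303 − j84.5)

Z_in ≈ 17.6 + j65.8 Ω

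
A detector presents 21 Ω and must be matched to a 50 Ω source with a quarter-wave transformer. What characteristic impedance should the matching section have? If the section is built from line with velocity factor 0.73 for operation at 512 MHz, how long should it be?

Z_qwt ≈ 32.4 Ω; length ≈ 10.7 cm

Z_qwt = √(Z_0·R_L) = √(50 × 21) = √1050
λ = 0.73·c/f = 0.428 m, so l = λ/4 = 0.107 m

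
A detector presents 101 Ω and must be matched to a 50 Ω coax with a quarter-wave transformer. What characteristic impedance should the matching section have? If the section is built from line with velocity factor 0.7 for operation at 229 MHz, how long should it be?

Z_qwt ≈ 71.1 Ω; length ≈ 22.9 cm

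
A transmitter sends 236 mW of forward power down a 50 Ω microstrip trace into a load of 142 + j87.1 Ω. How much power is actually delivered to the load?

|Γ| = |(92 + j87.1)/(192 + j87.1)| = 0.601
|Γ|² = 0.361
P_refl = |Γ|²·P_inc = 85.2 mW, P_del = (1 − |Γ|²)·P_inc = 151 mW

P_delivered ≈ 151 mW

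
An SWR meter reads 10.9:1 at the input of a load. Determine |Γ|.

|Γ| ≈ 0.832

|Γ| = (S − 1)/(S + 1) = (10.9 − 1)/(10.9 + 1) = 9.9/11.9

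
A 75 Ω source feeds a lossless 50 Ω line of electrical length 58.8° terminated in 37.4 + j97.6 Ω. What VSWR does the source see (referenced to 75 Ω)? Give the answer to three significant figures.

VSWR ≈ 6.57

tan(βl) = 1.65
Z_in = Z_0·(Z_L + jZ_0·tanβl)/(Z_0 + jZ_L·tanβl) = 21.5 − j69.1 Ω
Γ_s = (Z_in − Z_s)/(Z_in + Z_s) = (-53.5 − j69.1)/(96.5 − j69.1), |Γ_s| = 0.736
VSWR = (1 + |Γ_s|)/(1 − |Γ_s|)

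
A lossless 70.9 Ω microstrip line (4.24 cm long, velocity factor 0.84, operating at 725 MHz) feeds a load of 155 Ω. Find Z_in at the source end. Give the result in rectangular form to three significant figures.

Z_in ≈ 55 − j47.5 Ω

λ = v/f = 0.84·c / 725 MHz = 0.348 m
βl = 2π·l/λ = 2π × 0.122 = 43.9°
tan(βl) = tan(43.9°) = 0.963
Z_in = Z_0·(Z_L + jZ_0·tanβl)/(Z_0 + jZ_L·tanβl)
     = 70.9·(155 + j68.3)/(70.9 + j149)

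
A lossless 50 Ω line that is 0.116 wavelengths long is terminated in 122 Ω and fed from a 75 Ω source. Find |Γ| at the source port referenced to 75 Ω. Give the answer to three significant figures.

βl = 2π × 0.116 = 41.8°
tan(βl) = 0.893
Z_in = Z_0·(Z_L + jZ_0·tanβl)/(Z_0 + jZ_L·tanβl) = 38.2 − j38.5 Ω
Γ_s = (Z_in − Z_s)/(Z_in + Z_s) = (-36.8 − j38.5)/(113 − j38.5), |Γ_s| = 0.446

|Γ| ≈ 0.446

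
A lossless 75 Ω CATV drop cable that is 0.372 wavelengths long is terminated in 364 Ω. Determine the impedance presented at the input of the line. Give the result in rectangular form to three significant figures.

Z_in ≈ 28.7 + j66.5 Ω

βl = 2π × 0.372 = 134°
tan(βl) = tan(134°) = -1.04
Z_in = Z_0·(Z_L + jZ_0·tanβl)/(Z_0 + jZ_L·tanβl)
     = 75·(364 − j77.9)/(75 − j378)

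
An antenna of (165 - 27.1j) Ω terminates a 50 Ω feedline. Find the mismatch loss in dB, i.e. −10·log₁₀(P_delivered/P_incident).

mismatch loss ≈ 1.53 dB

Γ = (115 − j27.1)/(215 − j27.1), |Γ| = 0.545
|Γ|² = 0.297, so P_del/P_inc = 1 − |Γ|² = 0.703
ML = −10·log₁₀(1 − |Γ|²)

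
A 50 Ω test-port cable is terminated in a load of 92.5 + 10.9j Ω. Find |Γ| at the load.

Γ = (Z_L − Z_0)/(Z_L + Z_0) = (42.5 + j10.9)/(142.5 + j10.9)
|Γ| = 43.9/143

|Γ| ≈ 0.307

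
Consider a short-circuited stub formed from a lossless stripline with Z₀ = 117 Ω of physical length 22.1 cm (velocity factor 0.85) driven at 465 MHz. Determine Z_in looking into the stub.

Z_in ≈ −j81.7 Ω

λ = v/f = 0.85·c / 465 MHz = 0.548 m
βl = 2π·l/λ = 2π × 0.403 = 145°
tan(βl) = -0.698
For a short-circuited stub, Z_in = jZ_0·tan(βl)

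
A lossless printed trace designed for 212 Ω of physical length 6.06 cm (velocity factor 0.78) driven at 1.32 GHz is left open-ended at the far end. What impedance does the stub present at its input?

λ = v/f = 0.78·c / 1.32 GHz = 0.177 m
βl = 2π·l/λ = 2π × 0.342 = 123°
tan(βl) = -1.54
For an open-ended stub, Z_in = −jZ_0·cot(βl) = −jZ_0/tan(βl)

Z_in ≈ +j138 Ω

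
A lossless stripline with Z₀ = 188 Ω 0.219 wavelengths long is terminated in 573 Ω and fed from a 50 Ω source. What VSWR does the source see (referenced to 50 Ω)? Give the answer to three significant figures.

VSWR ≈ 1.86

βl = 2π × 0.219 = 78.8°
tan(βl) = 5.07
Z_in = Z_0·(Z_L + jZ_0·tanβl)/(Z_0 + jZ_L·tanβl) = 63.8 − j33 Ω
Γ_s = (Z_in − Z_s)/(Z_in + Z_s) = (13.8 − j33)/(114 − j33), |Γ_s| = 0.302
VSWR = (1 + |Γ_s|)/(1 − |Γ_s|)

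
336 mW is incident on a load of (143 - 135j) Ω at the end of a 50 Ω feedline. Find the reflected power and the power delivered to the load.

P_reflected ≈ 163 mW; P_delivered ≈ 173 mW

|Γ| = |(93 − j135)/(193 − j135)| = 0.696
|Γ|² = 0.484
P_refl = |Γ|²·P_inc = 163 mW, P_del = (1 − |Γ|²)·P_inc = 173 mW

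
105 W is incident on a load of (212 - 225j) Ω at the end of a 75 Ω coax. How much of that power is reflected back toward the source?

|Γ| = |(137 − j225)/(287 − j225)| = 0.722
|Γ|² = 0.522
P_refl = |Γ|²·P_inc = 54.8 W, P_del = (1 − |Γ|²)·P_inc = 50.2 W

P_reflected ≈ 54.8 W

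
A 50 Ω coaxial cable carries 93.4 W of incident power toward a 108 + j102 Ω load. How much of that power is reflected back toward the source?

P_reflected ≈ 36.4 W

|Γ| = |(58 + j102)/(158 + j102)| = 0.624
|Γ|² = 0.389
P_refl = |Γ|²·P_inc = 36.4 W, P_del = (1 − |Γ|²)·P_inc = 57 W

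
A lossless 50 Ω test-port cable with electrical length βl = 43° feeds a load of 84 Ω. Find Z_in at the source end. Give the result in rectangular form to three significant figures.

tan(βl) = tan(43°) = 0.933
Z_in = Z_0·(Z_L + jZ_0·tanβl)/(Z_0 + jZ_L·tanβl)
     = 50·(84 + j46.6)/(50 + j78.3)

Z_in ≈ 45.5 − j24.6 Ω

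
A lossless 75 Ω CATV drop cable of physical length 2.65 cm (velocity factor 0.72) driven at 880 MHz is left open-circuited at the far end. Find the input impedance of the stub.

Z_in ≈ −j93.1 Ω

λ = v/f = 0.72·c / 880 MHz = 0.245 m
βl = 2π·l/λ = 2π × 0.108 = 38.9°
tan(βl) = 0.806
For an open-circuited stub, Z_in = −jZ_0·cot(βl) = −jZ_0/tan(βl)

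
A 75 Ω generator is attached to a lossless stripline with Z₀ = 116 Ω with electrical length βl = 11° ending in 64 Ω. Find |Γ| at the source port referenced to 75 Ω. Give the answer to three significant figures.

|Γ| ≈ 0.128

tan(βl) = 0.194
Z_in = Z_0·(Z_L + jZ_0·tanβl)/(Z_0 + jZ_L·tanβl) = 65.7 + j15.5 Ω
Γ_s = (Z_in − Z_s)/(Z_in + Z_s) = (-9.34 + j15.5)/(141 + j15.5), |Γ_s| = 0.128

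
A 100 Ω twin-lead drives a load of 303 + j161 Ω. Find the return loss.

RL ≈ 4.48 dB

Γ = (203 + j161)/(403 + j161), |Γ| = 0.597
RL = −20·log₁₀|Γ| = −20·log₁₀(0.597)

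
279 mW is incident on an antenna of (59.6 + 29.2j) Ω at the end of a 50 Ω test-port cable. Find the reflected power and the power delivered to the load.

P_reflected ≈ 20.5 mW; P_delivered ≈ 259 mW

|Γ| = |(9.6 + j29.2)/(109.6 + j29.2)| = 0.271
|Γ|² = 0.0734
P_refl = |Γ|²·P_inc = 20.5 mW, P_del = (1 − |Γ|²)·P_inc = 259 mW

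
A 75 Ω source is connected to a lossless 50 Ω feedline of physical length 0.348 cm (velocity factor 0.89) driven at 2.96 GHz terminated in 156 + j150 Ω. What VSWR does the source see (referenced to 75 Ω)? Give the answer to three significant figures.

λ = v/f = 0.89·c / 2.96 GHz = 0.0902 m
βl = 2π·l/λ = 2π × 0.0386 = 13.9°
tan(βl) = 0.247
Z_in = Z_0·(Z_L + jZ_0·tanβl)/(Z_0 + jZ_L·tanβl) = 250 − j118 Ω
Γ_s = (Z_in − Z_s)/(Z_in + Z_s) = (175 − j118)/(325 − j118), |Γ_s| = 0.611
VSWR = (1 + |Γ_s|)/(1 − |Γ_s|)

VSWR ≈ 4.14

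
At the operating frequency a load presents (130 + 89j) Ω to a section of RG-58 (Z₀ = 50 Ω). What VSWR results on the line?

Γ = (Z_L − Z_0)/(Z_L + Z_0) = (80 + j89)/(180 + j89)
|Γ| = 120/201 = 0.596
VSWR = (1 + |Γ|)/(1 − |Γ|) = 1.6/0.404

VSWR ≈ 3.95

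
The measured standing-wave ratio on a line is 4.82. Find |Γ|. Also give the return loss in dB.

|Γ| ≈ 0.656; return loss ≈ 3.66 dB

|Γ| = (S − 1)/(S + 1) = (4.82 − 1)/(4.82 + 1) = 3.82/5.82
RL = −20·log₁₀|Γ| = −20·log₁₀(0.656)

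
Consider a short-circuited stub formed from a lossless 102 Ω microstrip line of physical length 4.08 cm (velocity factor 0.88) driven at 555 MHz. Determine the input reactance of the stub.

λ = v/f = 0.88·c / 555 MHz = 0.476 m
βl = 2π·l/λ = 2π × 0.0858 = 30.9°
tan(βl) = 0.598
For a short-circuited stub, Z_in = jZ_0·tan(βl)

X_in ≈ 61 Ω (inductive)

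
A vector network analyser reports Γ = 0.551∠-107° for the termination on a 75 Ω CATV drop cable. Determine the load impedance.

Z_L ≈ 32.1 − j48.6 Ω

Z_L = Z_0·(1 + Γ)/(1 − Γ) = 75·(0.839 − j0.527)/(1.16 + j0.527)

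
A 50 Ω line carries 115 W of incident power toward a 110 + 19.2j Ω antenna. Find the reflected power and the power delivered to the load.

P_reflected ≈ 17.6 W; P_delivered ≈ 97.4 W

|Γ| = |(60 + j19.2)/(160 + j19.2)| = 0.391
|Γ|² = 0.153
P_refl = |Γ|²·P_inc = 17.6 W, P_del = (1 − |Γ|²)·P_inc = 97.4 W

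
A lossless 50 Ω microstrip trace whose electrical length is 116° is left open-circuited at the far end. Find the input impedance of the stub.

tan(βl) = -2.05
For an open-circuited stub, Z_in = −jZ_0·cot(βl) = −jZ_0/tan(βl)

Z_in ≈ +j24.4 Ω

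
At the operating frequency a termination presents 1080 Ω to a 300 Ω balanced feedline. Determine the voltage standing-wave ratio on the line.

For a purely resistive load, VSWR = R_L/Z_0 or Z_0/R_L (whichever > 1) = 1080/300

VSWR ≈ 3.6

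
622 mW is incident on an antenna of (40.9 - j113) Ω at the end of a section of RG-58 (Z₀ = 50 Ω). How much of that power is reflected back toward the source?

P_reflected ≈ 380 mW

|Γ| = |(-9.1 − j113)/(90.9 − j113)| = 0.782
|Γ|² = 0.611
P_refl = |Γ|²·P_inc = 380 mW, P_del = (1 − |Γ|²)·P_inc = 242 mW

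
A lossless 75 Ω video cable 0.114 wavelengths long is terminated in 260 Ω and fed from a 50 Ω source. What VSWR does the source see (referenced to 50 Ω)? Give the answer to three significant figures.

VSWR ≈ 4

βl = 2π × 0.114 = 41°
tan(βl) = 0.871
Z_in = Z_0·(Z_L + jZ_0·tanβl)/(Z_0 + jZ_L·tanβl) = 45.2 − j71.2 Ω
Γ_s = (Z_in − Z_s)/(Z_in + Z_s) = (-4.78 − j71.2)/(95.2 − j71.2), |Γ_s| = 0.6
VSWR = (1 + |Γ_s|)/(1 − |Γ_s|)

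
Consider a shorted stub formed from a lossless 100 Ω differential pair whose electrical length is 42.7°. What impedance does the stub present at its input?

tan(βl) = 0.923
For a shorted stub, Z_in = jZ_0·tan(βl)

Z_in ≈ +j92.3 Ω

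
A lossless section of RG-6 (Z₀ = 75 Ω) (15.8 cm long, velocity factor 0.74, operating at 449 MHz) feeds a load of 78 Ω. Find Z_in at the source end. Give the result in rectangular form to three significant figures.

Z_in ≈ 73.1 + j2.2 Ω

λ = v/f = 0.74·c / 449 MHz = 0.494 m
βl = 2π·l/λ = 2π × 0.32 = 115°
tan(βl) = tan(115°) = -2.14
Z_in = Z_0·(Z_L + jZ_0·tanβl)/(Z_0 + jZ_L·tanβl)
     = 75·(78 − j161)/(75 − j167)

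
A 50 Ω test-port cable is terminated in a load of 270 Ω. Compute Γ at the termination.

Γ = (Z_L − Z_0)/(Z_L + Z_0) = (270 − 50)/(270 + 50) = 220/320

Γ = 0.688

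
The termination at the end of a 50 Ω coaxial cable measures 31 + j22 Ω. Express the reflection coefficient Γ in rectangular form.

Γ = (Z_L − Z_0)/(Z_L + Z_0) = (-19 + j22)/(81 + j22)

Γ ≈ -0.15 + j0.312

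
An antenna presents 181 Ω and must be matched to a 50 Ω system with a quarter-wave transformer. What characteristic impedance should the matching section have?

Z_qwt ≈ 95.1 Ω

Z_qwt = √(Z_0·R_L) = √(50 × 181) = √9050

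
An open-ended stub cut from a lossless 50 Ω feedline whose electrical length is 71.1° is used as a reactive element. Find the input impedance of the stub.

Z_in ≈ −j17.1 Ω

tan(βl) = 2.92
For an open-ended stub, Z_in = −jZ_0·cot(βl) = −jZ_0/tan(βl)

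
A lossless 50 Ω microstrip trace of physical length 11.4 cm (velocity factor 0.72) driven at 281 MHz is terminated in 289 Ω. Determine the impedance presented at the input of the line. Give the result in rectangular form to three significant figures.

Z_in ≈ 13.2 − j35.4 Ω

λ = v/f = 0.72·c / 281 MHz = 0.769 m
βl = 2π·l/λ = 2π × 0.148 = 53.4°
tan(βl) = tan(53.4°) = 1.35
Z_in = Z_0·(Z_L + jZ_0·tanβl)/(Z_0 + jZ_L·tanβl)
     = 50·(289 + j67.3)/(50 + j389)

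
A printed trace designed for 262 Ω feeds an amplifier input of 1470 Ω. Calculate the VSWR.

VSWR ≈ 5.61

For a purely resistive load, VSWR = R_L/Z_0 or Z_0/R_L (whichever > 1) = 1470/262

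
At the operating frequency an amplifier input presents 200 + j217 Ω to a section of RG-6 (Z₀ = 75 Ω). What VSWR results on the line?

VSWR ≈ 6.01

Γ = (Z_L − Z_0)/(Z_L + Z_0) = (125 + j217)/(275 + j217)
|Γ| = 250/350 = 0.715
VSWR = (1 + |Γ|)/(1 − |Γ|) = 1.71/0.285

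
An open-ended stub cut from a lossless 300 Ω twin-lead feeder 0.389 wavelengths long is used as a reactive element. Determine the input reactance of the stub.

X_in ≈ 358 Ω (inductive)

βl = 2π × 0.389 = 140°
tan(βl) = -0.838
For an open-ended stub, Z_in = −jZ_0·cot(βl) = −jZ_0/tan(βl)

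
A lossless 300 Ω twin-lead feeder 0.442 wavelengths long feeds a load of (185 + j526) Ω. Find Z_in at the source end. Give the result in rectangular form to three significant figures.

βl = 2π × 0.442 = 159°
tan(βl) = tan(159°) = -0.381
Z_in = Z_0·(Z_L + jZ_0·tanβl)/(Z_0 + jZ_L·tanβl)
     = 300·(185 + j412)/(501 − j70.6)

Z_in ≈ 74.6 + j257 Ω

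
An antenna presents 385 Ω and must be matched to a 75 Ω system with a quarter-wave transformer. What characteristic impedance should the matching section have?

Z_qwt = √(Z_0·R_L) = √(75 × 385) = √28880

Z_qwt ≈ 170 Ω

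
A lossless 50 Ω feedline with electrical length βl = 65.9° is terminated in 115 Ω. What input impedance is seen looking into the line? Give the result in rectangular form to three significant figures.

Z_in ≈ 25.1 − j17.5 Ω

tan(βl) = tan(65.9°) = 2.24
Z_in = Z_0·(Z_L + jZ_0·tanβl)/(Z_0 + jZ_L·tanβl)
     = 50·(115 + j112)/(50 + j257)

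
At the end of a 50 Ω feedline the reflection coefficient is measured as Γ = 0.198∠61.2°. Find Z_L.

Z_L = Z_0·(1 + Γ)/(1 − Γ) = 50·(1.1 + j0.174)/(0.905 − j0.174)

Z_L ≈ 56.6 + j20.5 Ω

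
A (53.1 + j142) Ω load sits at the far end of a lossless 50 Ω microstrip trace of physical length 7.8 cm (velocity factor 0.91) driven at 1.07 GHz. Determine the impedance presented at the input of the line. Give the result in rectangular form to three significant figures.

λ = v/f = 0.91·c / 1.07 GHz = 0.255 m
βl = 2π·l/λ = 2π × 0.306 = 110°
tan(βl) = tan(110°) = -2.74
Z_in = Z_0·(Z_L + jZ_0·tanβl)/(Z_0 + jZ_L·tanβl)
     = 50·(53.1 + j5.05)/(439 − j145)

Z_in ≈ 5.28 + j2.32 Ω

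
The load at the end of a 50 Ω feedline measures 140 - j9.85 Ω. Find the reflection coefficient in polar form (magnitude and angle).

Γ ≈ 0.476 ∠ -3.28°

Γ = (Z_L − Z_0)/(Z_L + Z_0) = (90 − j9.85)/(190 − j9.85)
|Γ| = 90.5/190 = 0.476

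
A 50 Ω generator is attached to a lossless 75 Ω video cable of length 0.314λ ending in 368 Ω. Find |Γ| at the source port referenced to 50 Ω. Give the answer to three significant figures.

βl = 2π × 0.314 = 113°
tan(βl) = -2.35
Z_in = Z_0·(Z_L + jZ_0·tanβl)/(Z_0 + jZ_L·tanβl) = 17.9 + j30.3 Ω
Γ_s = (Z_in − Z_s)/(Z_in + Z_s) = (-32.1 + j30.3)/(67.9 + j30.3), |Γ_s| = 0.594

|Γ| ≈ 0.594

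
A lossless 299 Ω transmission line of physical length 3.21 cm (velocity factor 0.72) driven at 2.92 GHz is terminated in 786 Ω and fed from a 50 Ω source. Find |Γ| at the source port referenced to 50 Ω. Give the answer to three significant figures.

λ = v/f = 0.72·c / 2.92 GHz = 0.074 m
βl = 2π·l/λ = 2π × 0.434 = 156°
tan(βl) = -0.441
Z_in = Z_0·(Z_L + jZ_0·tanβl)/(Z_0 + jZ_L·tanβl) = 401 + j333 Ω
Γ_s = (Z_in − Z_s)/(Z_in + Z_s) = (351 + j333)/(451 + j333), |Γ_s| = 0.863

|Γ| ≈ 0.863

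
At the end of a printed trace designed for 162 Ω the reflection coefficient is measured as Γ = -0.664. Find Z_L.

Z_L = Z_0·(1 + Γ)/(1 − Γ) = 162·(0.336)/(1.66)

Z_L ≈ 32.7 Ω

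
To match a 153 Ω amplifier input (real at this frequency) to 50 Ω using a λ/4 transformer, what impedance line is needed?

Z_qwt = √(Z_0·R_L) = √(50 × 153) = √7650

Z_qwt ≈ 87.5 Ω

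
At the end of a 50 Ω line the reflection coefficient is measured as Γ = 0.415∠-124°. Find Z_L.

Z_L ≈ 25.3 − j21 Ω

Z_L = Z_0·(1 + Γ)/(1 − Γ) = 50·(0.768 − j0.344)/(1.23 + j0.344)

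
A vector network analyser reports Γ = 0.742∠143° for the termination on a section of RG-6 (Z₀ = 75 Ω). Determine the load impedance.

Z_L = Z_0·(1 + Γ)/(1 − Γ) = 75·(0.407 + j0.447)/(1.59 − j0.447)

Z_L ≈ 12.3 + j24.5 Ω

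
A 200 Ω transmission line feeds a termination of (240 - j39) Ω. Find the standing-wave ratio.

Γ = (Z_L − Z_0)/(Z_L + Z_0) = (40 − j39)/(440 − j39)
|Γ| = 55.9/442 = 0.126
VSWR = (1 + |Γ|)/(1 − |Γ|) = 1.13/0.874

VSWR ≈ 1.29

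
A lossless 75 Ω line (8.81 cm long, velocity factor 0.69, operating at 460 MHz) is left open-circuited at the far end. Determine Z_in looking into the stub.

λ = v/f = 0.69·c / 460 MHz = 0.45 m
βl = 2π·l/λ = 2π × 0.196 = 70.5°
tan(βl) = 2.82
For an open-circuited stub, Z_in = −jZ_0·cot(βl) = −jZ_0/tan(βl)

Z_in ≈ −j26.6 Ω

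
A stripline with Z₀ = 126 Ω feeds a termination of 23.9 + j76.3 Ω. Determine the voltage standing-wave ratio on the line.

Γ = (Z_L − Z_0)/(Z_L + Z_0) = (-102.1 + j76.3)/(149.9 + j76.3)
|Γ| = 127/168 = 0.758
VSWR = (1 + |Γ|)/(1 − |Γ|) = 1.76/0.242

VSWR ≈ 7.26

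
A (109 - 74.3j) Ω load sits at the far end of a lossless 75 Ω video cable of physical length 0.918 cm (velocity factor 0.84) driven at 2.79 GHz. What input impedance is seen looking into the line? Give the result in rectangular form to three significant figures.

Z_in ≈ 40.5 − j35.9 Ω

λ = v/f = 0.84·c / 2.79 GHz = 0.0903 m
βl = 2π·l/λ = 2π × 0.102 = 36.6°
tan(βl) = tan(36.6°) = 0.742
Z_in = Z_0·(Z_L + jZ_0·tanβl)/(Z_0 + jZ_L·tanβl)
     = 75·(109 − j18.6)/(130 + j80.9)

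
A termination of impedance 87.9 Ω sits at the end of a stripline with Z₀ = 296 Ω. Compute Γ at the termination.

Γ = (Z_L − Z_0)/(Z_L + Z_0) = (87.9 − 296)/(87.9 + 296) = -208.1/383.9

Γ = -0.542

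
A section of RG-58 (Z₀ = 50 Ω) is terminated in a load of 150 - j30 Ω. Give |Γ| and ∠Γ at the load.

Γ ≈ 0.516 ∠ -8.17°

Γ = (Z_L − Z_0)/(Z_L + Z_0) = (100 − j30)/(200 − j30)
|Γ| = 104/202 = 0.516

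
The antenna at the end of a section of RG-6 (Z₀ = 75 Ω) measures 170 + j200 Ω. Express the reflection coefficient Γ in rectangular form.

Γ = (Z_L − Z_0)/(Z_L + Z_0) = (95 + j200)/(245 + j200)

Γ ≈ 0.633 + j0.3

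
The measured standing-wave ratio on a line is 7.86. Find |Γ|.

|Γ| = (S − 1)/(S + 1) = (7.86 − 1)/(7.86 + 1) = 6.86/8.86

|Γ| ≈ 0.774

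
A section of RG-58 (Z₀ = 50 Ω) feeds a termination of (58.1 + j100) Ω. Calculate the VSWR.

Γ = (Z_L − Z_0)/(Z_L + Z_0) = (8.1 + j100)/(108.1 + j100)
|Γ| = 100/147 = 0.681
VSWR = (1 + |Γ|)/(1 − |Γ|) = 1.68/0.319

VSWR ≈ 5.28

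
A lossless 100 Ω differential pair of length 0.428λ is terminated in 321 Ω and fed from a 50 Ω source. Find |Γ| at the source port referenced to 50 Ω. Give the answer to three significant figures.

βl = 2π × 0.428 = 154°
tan(βl) = -0.486
Z_in = Z_0·(Z_L + jZ_0·tanβl)/(Z_0 + jZ_L·tanβl) = 116 + j132 Ω
Γ_s = (Z_in − Z_s)/(Z_in + Z_s) = (65.6 + j132)/(166 + j132), |Γ_s| = 0.695

|Γ| ≈ 0.695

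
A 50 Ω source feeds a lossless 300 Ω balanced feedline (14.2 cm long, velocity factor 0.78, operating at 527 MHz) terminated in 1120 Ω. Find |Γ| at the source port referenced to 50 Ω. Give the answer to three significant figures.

|Γ| ≈ 0.701

λ = v/f = 0.78·c / 527 MHz = 0.444 m
βl = 2π·l/λ = 2π × 0.32 = 115°
tan(βl) = -2.13
Z_in = Z_0·(Z_L + jZ_0·tanβl)/(Z_0 + jZ_L·tanβl) = 96.5 + j129 Ω
Γ_s = (Z_in − Z_s)/(Z_in + Z_s) = (46.5 + j129)/(147 + j129), |Γ_s| = 0.701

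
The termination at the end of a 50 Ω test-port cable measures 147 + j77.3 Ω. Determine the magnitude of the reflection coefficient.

|Γ| ≈ 0.586

Γ = (Z_L − Z_0)/(Z_L + Z_0) = (97 + j77.3)/(197 + j77.3)
|Γ| = 124/212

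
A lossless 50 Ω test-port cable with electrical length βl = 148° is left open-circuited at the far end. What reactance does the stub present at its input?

X_in ≈ 80 Ω (inductive)

tan(βl) = -0.625
For an open-circuited stub, Z_in = −jZ_0·cot(βl) = −jZ_0/tan(βl)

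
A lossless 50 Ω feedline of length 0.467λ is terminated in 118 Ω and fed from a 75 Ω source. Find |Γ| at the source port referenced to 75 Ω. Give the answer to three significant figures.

|Γ| ≈ 0.255

βl = 2π × 0.467 = 168°
tan(βl) = -0.21
Z_in = Z_0·(Z_L + jZ_0·tanβl)/(Z_0 + jZ_L·tanβl) = 98.9 + j38.6 Ω
Γ_s = (Z_in − Z_s)/(Z_in + Z_s) = (23.9 + j38.6)/(174 + j38.6), |Γ_s| = 0.255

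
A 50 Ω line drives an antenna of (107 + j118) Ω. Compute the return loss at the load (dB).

RL ≈ 3.51 dB

Γ = (57 + j118)/(157 + j118), |Γ| = 0.667
RL = −20·log₁₀|Γ| = −20·log₁₀(0.667)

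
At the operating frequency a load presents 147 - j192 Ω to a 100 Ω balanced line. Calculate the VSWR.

VSWR ≈ 4.43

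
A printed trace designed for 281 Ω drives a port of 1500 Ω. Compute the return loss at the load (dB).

RL ≈ 3.29 dB

Γ = (1500 − 281)/(1500 + 281) = 0.684
RL = −20·log₁₀|Γ| = −20·log₁₀(0.684)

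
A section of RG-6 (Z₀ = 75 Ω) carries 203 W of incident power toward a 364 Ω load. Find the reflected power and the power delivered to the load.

Γ = (364 − 75)/(364 + 75) = 0.658
|Γ|² = 0.433
P_refl = |Γ|²·P_inc = 88 W, P_del = (1 − |Γ|²)·P_inc = 115 W

P_reflected ≈ 88 W; P_delivered ≈ 115 W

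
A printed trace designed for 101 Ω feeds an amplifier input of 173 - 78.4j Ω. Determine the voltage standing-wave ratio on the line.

VSWR ≈ 2.19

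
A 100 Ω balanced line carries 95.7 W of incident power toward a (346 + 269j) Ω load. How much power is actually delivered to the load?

P_delivered ≈ 48.8 W

|Γ| = |(246 + j269)/(446 + j269)| = 0.7
|Γ|² = 0.49
P_refl = |Γ|²·P_inc = 46.9 W, P_del = (1 − |Γ|²)·P_inc = 48.8 W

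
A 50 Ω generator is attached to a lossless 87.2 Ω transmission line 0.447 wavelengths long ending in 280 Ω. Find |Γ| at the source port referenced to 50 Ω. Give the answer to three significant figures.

|Γ| ≈ 0.679

βl = 2π × 0.447 = 161°
tan(βl) = -0.346
Z_in = Z_0·(Z_L + jZ_0·tanβl)/(Z_0 + jZ_L·tanβl) = 140 + j126 Ω
Γ_s = (Z_in − Z_s)/(Z_in + Z_s) = (90.4 + j126)/(190 + j126), |Γ_s| = 0.679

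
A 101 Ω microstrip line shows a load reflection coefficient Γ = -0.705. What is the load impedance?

Z_L = Z_0·(1 + Γ)/(1 − Γ) = 101·(0.295)/(1.71)

Z_L ≈ 17.5 Ω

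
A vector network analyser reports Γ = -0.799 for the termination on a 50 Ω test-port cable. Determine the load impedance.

Z_L ≈ 5.59 Ω

Z_L = Z_0·(1 + Γ)/(1 − Γ) = 50·(0.201)/(1.8)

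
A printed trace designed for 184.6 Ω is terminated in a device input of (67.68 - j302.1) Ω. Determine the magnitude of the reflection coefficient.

Γ = (Z_L − Z_0)/(Z_L + Z_0) = (-116.9 − j302.1)/(252.3 − j302.1)
|Γ| = 324/394

|Γ| ≈ 0.823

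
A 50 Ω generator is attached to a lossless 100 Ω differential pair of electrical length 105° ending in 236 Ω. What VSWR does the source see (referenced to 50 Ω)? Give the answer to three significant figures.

VSWR ≈ 1.6

tan(βl) = -3.73
Z_in = Z_0·(Z_L + jZ_0·tanβl)/(Z_0 + jZ_L·tanβl) = 44.8 + j21.7 Ω
Γ_s = (Z_in − Z_s)/(Z_in + Z_s) = (-5.16 + j21.7)/(94.8 + j21.7), |Γ_s| = 0.229
VSWR = (1 + |Γ_s|)/(1 − |Γ_s|)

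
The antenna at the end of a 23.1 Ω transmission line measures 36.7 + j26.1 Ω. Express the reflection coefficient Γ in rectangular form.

Γ ≈ 0.351 + j0.283

Γ = (Z_L − Z_0)/(Z_L + Z_0) = (13.6 + j26.1)/(59.8 + j26.1)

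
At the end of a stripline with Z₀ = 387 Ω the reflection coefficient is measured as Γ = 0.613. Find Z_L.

Z_L ≈ 1610 Ω

Z_L = Z_0·(1 + Γ)/(1 − Γ) = 387·(1.61)/(0.387)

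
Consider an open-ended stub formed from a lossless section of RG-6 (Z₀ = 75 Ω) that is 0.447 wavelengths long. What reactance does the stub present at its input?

βl = 2π × 0.447 = 161°
tan(βl) = -0.346
For an open-ended stub, Z_in = −jZ_0·cot(βl) = −jZ_0/tan(βl)

X_in ≈ 217 Ω (inductive)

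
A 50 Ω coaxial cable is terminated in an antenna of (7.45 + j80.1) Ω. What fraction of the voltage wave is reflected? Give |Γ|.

|Γ| ≈ 0.92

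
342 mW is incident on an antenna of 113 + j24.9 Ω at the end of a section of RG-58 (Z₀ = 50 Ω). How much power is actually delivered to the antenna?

P_delivered ≈ 284 mW

|Γ| = |(63 + j24.9)/(163 + j24.9)| = 0.411
|Γ|² = 0.169
P_refl = |Γ|²·P_inc = 57.7 mW, P_del = (1 − |Γ|²)·P_inc = 284 mW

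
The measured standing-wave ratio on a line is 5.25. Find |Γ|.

|Γ| ≈ 0.68

|Γ| = (S − 1)/(S + 1) = (5.25 − 1)/(5.25 + 1) = 4.25/6.25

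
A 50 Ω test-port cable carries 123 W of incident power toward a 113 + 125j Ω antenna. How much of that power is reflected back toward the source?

P_reflected ≈ 57.1 W

|Γ| = |(63 + j125)/(163 + j125)| = 0.681
|Γ|² = 0.464
P_refl = |Γ|²·P_inc = 57.1 W, P_del = (1 − |Γ|²)·P_inc = 65.9 W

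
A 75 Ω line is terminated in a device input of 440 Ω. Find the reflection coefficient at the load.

Γ = 0.709

Γ = (Z_L − Z_0)/(Z_L + Z_0) = (440 − 75)/(440 + 75) = 365/515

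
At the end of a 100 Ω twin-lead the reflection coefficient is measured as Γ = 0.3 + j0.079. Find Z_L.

Z_L = Z_0·(1 + Γ)/(1 − Γ) = 100·(1.3 + j0.079)/(0.7 − j0.079)

Z_L ≈ 182 + j31.8 Ω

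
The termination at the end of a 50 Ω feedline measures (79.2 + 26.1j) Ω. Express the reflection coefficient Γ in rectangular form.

Γ = (Z_L − Z_0)/(Z_L + Z_0) = (29.2 + j26.1)/(129.2 + j26.1)

Γ ≈ 0.256 + j0.15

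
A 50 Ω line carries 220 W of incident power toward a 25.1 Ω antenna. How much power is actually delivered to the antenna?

P_delivered ≈ 196 W

Γ = (25.1 − 50)/(25.1 + 50) = -0.332
|Γ|² = 0.11
P_refl = |Γ|²·P_inc = 24.2 W, P_del = (1 − |Γ|²)·P_inc = 196 W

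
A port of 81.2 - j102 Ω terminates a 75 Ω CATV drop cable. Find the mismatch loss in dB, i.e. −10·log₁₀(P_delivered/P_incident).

mismatch loss ≈ 1.55 dB

Γ = (6.2 − j102)/(156.2 − j102), |Γ| = 0.548
|Γ|² = 0.3, so P_del/P_inc = 1 − |Γ|² = 0.7
ML = −10·log₁₀(1 − |Γ|²)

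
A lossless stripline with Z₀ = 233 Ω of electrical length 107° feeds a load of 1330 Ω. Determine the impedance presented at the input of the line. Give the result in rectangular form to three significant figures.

Z_in ≈ 44.5 + j68.9 Ω

tan(βl) = tan(107°) = -3.27
Z_in = Z_0·(Z_L + jZ_0·tanβl)/(Z_0 + jZ_L·tanβl)
     = 233·(1330 − j762)/(233 − j4350)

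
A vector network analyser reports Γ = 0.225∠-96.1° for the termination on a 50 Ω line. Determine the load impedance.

Z_L = Z_0·(1 + Γ)/(1 − Γ) = 50·(0.976 − j0.224)/(1.02 + j0.224)

Z_L ≈ 43.2 − j20.4 Ω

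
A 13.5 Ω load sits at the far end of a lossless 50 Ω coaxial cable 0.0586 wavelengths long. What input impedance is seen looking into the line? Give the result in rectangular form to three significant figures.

βl = 2π × 0.0586 = 21.1°
tan(βl) = tan(21.1°) = 0.386
Z_in = Z_0·(Z_L + jZ_0·tanβl)/(Z_0 + jZ_L·tanβl)
     = 50·(13.5 + j19.3)/(50 + j5.21)

Z_in ≈ 15.3 + j17.7 Ω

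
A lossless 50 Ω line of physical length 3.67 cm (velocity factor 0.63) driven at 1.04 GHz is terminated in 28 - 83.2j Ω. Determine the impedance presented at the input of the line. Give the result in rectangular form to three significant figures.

λ = v/f = 0.63·c / 1.04 GHz = 0.182 m
βl = 2π·l/λ = 2π × 0.202 = 72.7°
tan(βl) = tan(72.7°) = 3.21
Z_in = Z_0·(Z_L + jZ_0·tanβl)/(Z_0 + jZ_L·tanβl)
     = 50·(28 + j77.3)/(317 + j89.9)

Z_in ≈ 7.29 + j10.1 Ω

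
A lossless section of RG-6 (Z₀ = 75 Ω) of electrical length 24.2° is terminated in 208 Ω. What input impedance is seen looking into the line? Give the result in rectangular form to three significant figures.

tan(βl) = tan(24.2°) = 0.449
Z_in = Z_0·(Z_L + jZ_0·tanβl)/(Z_0 + jZ_L·tanβl)
     = 75·(208 + j33.7)/(75 + j93.5)

Z_in ≈ 97.9 − j88.3 Ω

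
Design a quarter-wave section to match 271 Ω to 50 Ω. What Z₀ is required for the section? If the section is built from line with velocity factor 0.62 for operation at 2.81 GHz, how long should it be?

Z_qwt = √(Z_0·R_L) = √(50 × 271) = √13550
λ = 0.62·c/f = 0.0662 m, so l = λ/4 = 0.0165 m

Z_qwt ≈ 116 Ω; length ≈ 1.65 cm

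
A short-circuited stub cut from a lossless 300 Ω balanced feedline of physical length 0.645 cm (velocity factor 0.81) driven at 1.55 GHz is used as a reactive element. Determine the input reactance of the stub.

X_in ≈ 79.3 Ω (inductive)

λ = v/f = 0.81·c / 1.55 GHz = 0.157 m
βl = 2π·l/λ = 2π × 0.0411 = 14.8°
tan(βl) = 0.264
For a short-circuited stub, Z_in = jZ_0·tan(βl)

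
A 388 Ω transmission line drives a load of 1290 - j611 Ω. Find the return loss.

Γ = (902 − j611)/(1678 − j611), |Γ| = 0.61
RL = −20·log₁₀|Γ| = −20·log₁₀(0.61)

RL ≈ 4.29 dB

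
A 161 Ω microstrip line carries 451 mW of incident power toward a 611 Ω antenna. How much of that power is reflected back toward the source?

Γ = (611 − 161)/(611 + 161) = 0.583
|Γ|² = 0.34
P_refl = |Γ|²·P_inc = 153 mW, P_del = (1 − |Γ|²)·P_inc = 298 mW

P_reflected ≈ 153 mW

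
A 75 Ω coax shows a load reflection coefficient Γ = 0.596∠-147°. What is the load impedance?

Z_L ≈ 20.5 − j20.7 Ω

Z_L = Z_0·(1 + Γ)/(1 − Γ) = 75·(0.5 − j0.325)/(1.5 + j0.325)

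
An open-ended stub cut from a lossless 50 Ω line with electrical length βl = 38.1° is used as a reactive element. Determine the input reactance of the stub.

tan(βl) = 0.784
For an open-ended stub, Z_in = −jZ_0·cot(βl) = −jZ_0/tan(βl)

X_in ≈ -63.8 Ω (capacitive)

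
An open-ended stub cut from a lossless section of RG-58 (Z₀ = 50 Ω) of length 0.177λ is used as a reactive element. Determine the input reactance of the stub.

X_in ≈ -24.7 Ω (capacitive)

βl = 2π × 0.177 = 63.7°
tan(βl) = 2.03
For an open-ended stub, Z_in = −jZ_0·cot(βl) = −jZ_0/tan(βl)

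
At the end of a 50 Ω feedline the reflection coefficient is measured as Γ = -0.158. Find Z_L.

Z_L = Z_0·(1 + Γ)/(1 − Γ) = 50·(0.842)/(1.16)

Z_L ≈ 36.4 Ω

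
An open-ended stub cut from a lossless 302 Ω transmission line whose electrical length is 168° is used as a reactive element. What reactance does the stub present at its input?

tan(βl) = -0.213
For an open-ended stub, Z_in = −jZ_0·cot(βl) = −jZ_0/tan(βl)

X_in ≈ 1420 Ω (inductive)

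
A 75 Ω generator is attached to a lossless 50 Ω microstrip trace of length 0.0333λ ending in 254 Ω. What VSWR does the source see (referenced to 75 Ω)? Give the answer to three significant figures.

VSWR ≈ 3.58

βl = 2π × 0.0333 = 12°
tan(βl) = 0.212
Z_in = Z_0·(Z_L + jZ_0·tanβl)/(Z_0 + jZ_L·tanβl) = 123 − j122 Ω
Γ_s = (Z_in − Z_s)/(Z_in + Z_s) = (47.7 − j122)/(198 − j122), |Γ_s| = 0.563
VSWR = (1 + |Γ_s|)/(1 − |Γ_s|)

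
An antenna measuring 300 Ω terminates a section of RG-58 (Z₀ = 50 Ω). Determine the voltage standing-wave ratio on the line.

For a purely resistive load, VSWR = R_L/Z_0 or Z_0/R_L (whichever > 1) = 300/50

VSWR ≈ 6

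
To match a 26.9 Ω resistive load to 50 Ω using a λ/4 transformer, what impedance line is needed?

Z_qwt ≈ 36.7 Ω

Z_qwt = √(Z_0·R_L) = √(50 × 26.9) = √1345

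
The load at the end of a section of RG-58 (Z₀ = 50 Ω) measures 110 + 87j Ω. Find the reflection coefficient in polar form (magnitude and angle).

Γ ≈ 0.58 ∠ 26.9°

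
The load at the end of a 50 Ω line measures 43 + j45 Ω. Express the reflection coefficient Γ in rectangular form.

Γ ≈ 0.129 + j0.422

Γ = (Z_L − Z_0)/(Z_L + Z_0) = (-7 + j45)/(93 + j45)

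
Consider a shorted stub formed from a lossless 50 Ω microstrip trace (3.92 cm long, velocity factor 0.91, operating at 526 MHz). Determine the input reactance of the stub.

λ = v/f = 0.91·c / 526 MHz = 0.519 m
βl = 2π·l/λ = 2π × 0.0755 = 27.2°
tan(βl) = 0.514
For a shorted stub, Z_in = jZ_0·tan(βl)

X_in ≈ 25.7 Ω (inductive)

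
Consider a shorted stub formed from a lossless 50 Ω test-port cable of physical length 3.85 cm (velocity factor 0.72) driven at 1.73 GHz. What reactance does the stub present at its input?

X_in ≈ -130 Ω (capacitive)

λ = v/f = 0.72·c / 1.73 GHz = 0.125 m
βl = 2π·l/λ = 2π × 0.308 = 111°
tan(βl) = -2.6
For a shorted stub, Z_in = jZ_0·tan(βl)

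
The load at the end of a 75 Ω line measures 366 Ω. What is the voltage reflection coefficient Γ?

Γ = (Z_L − Z_0)/(Z_L + Z_0) = (366 − 75)/(366 + 75) = 291/441

Γ = 0.66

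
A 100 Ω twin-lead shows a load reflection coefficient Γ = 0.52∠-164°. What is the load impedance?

Z_L = Z_0·(1 + Γ)/(1 − Γ) = 100·(0.5 − j0.143)/(1.5 + j0.143)

Z_L ≈ 32.1 − j12.6 Ω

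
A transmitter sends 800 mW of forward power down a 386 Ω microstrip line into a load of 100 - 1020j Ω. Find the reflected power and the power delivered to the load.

P_reflected ≈ 703 mW; P_delivered ≈ 96.8 mW

|Γ| = |(-286 − j1020)/(486 − j1020)| = 0.938
|Γ|² = 0.879
P_refl = |Γ|²·P_inc = 703 mW, P_del = (1 − |Γ|²)·P_inc = 96.8 mW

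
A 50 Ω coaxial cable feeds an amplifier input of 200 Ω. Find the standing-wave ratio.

VSWR ≈ 4

For a purely resistive load, VSWR = R_L/Z_0 or Z_0/R_L (whichever > 1) = 200/50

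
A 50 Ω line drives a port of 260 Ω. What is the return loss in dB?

RL ≈ 3.38 dB

Γ = (260 − 50)/(260 + 50) = 0.677
RL = −20·log₁₀|Γ| = −20·log₁₀(0.677)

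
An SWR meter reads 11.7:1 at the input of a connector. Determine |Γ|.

|Γ| ≈ 0.843

|Γ| = (S − 1)/(S + 1) = (11.7 − 1)/(11.7 + 1) = 10.7/12.7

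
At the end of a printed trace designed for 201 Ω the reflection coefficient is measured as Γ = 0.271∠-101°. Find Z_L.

Z_L ≈ 158 − j90.9 Ω

Z_L = Z_0·(1 + Γ)/(1 − Γ) = 201·(0.948 − j0.266)/(1.05 + j0.266)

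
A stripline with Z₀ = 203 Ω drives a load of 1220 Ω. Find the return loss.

Γ = (1220 − 203)/(1220 + 203) = 0.715
RL = −20·log₁₀|Γ| = −20·log₁₀(0.715)

RL ≈ 2.92 dB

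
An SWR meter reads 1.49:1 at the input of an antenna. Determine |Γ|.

|Γ| ≈ 0.197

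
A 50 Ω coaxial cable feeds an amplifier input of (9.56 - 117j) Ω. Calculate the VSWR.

Γ = (Z_L − Z_0)/(Z_L + Z_0) = (-40.44 − j117)/(59.56 − j117)
|Γ| = 124/131 = 0.943
VSWR = (1 + |Γ|)/(1 − |Γ|) = 1.94/0.0571

VSWR ≈ 34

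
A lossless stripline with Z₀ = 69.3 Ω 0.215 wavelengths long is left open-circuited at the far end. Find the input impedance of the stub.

Z_in ≈ −j15.5 Ω

βl = 2π × 0.215 = 77.4°
tan(βl) = 4.47
For an open-circuited stub, Z_in = −jZ_0·cot(βl) = −jZ_0/tan(βl)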